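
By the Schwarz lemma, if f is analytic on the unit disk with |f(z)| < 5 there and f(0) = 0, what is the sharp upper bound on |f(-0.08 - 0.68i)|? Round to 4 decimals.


Step 1: g = f/5 maps D -> D with g(0) = 0, so by the Schwarz lemma |g(z)| <= |z|, i.e. |f(z)| <= 5|z|; this is sharp (f(z) = 5z).
Step 2: |z0|^2 = (-0.08)^2 + (-0.68)^2 = 0.4688
Step 3: |z0| = sqrt(0.4688) = 0.68469
Step 4: Best bound = 5 * |z0| = 5 * 0.68469 = 3.4234

3.4234


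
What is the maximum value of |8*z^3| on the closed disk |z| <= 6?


Step 1: On |z| = 6, |f(z)| = 8 * |z|^3 = 8 * 6^3
Step 2: By maximum modulus principle, maximum is on boundary.
Step 3: Maximum = 8 * 216 = 1728

1728


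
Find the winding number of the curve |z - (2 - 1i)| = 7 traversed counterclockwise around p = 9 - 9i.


Step 1: Center c = (2, -1), radius = 7
Step 2: |p - c|^2 = 7^2 + (-8)^2 = 113
Step 3: r^2 = 49
Step 4: |p-c| > r so winding number = 0

0


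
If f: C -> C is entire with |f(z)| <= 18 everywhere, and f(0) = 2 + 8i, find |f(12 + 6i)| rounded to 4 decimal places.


Step 1: By Liouville's theorem, a bounded entire function is constant.
Step 2: f(z) = f(0) = 2 + 8i for all z.
Step 3: |f(w)| = |2 + 8i| = sqrt(4 + 64)
Step 4: = 8.2462

8.2462


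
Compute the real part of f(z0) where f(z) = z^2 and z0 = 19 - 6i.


Step 1: z0 = 19 - 6i
Step 2: z0^2 = 19^2 - (-6)^2 - 228i
Step 3: real part = 361 - 36 = 325

325


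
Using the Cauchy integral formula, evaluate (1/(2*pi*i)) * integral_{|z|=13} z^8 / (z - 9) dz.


Step 1: f(z) = z^8, a = 9 is inside |z| = 13
Step 2: By Cauchy integral formula: (1/(2pi*i)) * integral = f(a)
Step 3: f(9) = 9^8 = 43046721

43046721


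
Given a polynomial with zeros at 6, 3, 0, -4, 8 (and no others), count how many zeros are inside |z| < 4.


Step 1: Check each root:
  z = 6: |6| = 6 >= 4
  z = 3: |3| = 3 < 4
  z = 0: |0| = 0 < 4
  z = -4: |-4| = 4 >= 4
  z = 8: |8| = 8 >= 4
Step 2: Count = 2

2


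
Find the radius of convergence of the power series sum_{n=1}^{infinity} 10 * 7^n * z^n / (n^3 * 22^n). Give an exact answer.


Step 1: General term a_n = 10 * 7^n / (n^3 * 22^n)
Step 2: By the root test, |a_n|^(1/n) = 10^(1/n) * 7 / (n^(3/n) * 22) -> 7/22 as n -> infinity (since 10^(1/n) -> 1 and n^(3/n) -> 1)
Step 3: R = 1/lim|a_n|^(1/n) = 22/7

22/7


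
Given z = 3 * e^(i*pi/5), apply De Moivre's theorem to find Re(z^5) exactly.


Step 1: By De Moivre's theorem, z^5 = 3^5 * e^(i*5*pi/5) = 243 * (cos(pi) + i*sin(pi))
Step 2: |z|^5 = 3^5 = 243
Step 3: The angle pi already lies in [0, 2*pi)
Step 4: cos(pi) = -1
Step 5: Re(z^5) = 243 * (-1) = -243

-243


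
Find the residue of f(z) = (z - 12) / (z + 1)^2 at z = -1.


Step 1: Pole of order 2 at z = -1
Step 2: Res = lim d/dz [(z + 1)^2 * f(z)] as z -> -1
Step 3: (z + 1)^2 * f(z) = z - 12
Step 4: d/dz[z - 12] = 1

1


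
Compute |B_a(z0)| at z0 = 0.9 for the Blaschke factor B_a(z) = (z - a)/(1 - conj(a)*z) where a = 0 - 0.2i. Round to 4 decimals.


Step 1: Numerator z0 - a = 0.9 - (0 - 0.2i) = 0.9 + 0.2i
Step 2: Denominator 1 - conj(a)*z0 = 1 - (0 + 0.2i)*0.9 = 1 - 0.18i
Step 3: |z0 - a|^2 = 0.9^2 + 0.2^2 = 0.85; |1 - conj(a)*z0|^2 = 1^2 + (-0.18)^2 = 1.0324
Step 4: |B_a(0.9)| = sqrt(0.85 / 1.0324) = sqrt(0.823324)
Step 5: = 0.9074

0.9074


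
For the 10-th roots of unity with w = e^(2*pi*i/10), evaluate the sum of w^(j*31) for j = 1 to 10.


Step 1: The sum sum_{j=1}^{n} w^(k*j) equals n if n | k, else 0.
Step 2: Here n = 10, k = 31
Step 3: Does n divide k? 10 | 31 -> False
Step 4: Sum = 0

0


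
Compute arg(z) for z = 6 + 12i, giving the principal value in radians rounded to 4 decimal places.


Step 1: z = 6 + 12i
Step 2: arg(z) = atan2(12, 6)
Step 3: arg(z) = 1.1071

1.1071


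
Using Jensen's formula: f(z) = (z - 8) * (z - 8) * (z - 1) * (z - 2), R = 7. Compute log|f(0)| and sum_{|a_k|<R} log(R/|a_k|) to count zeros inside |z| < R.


Jensen's formula: (1/2pi)*integral log|f(Re^it)|dt = log|f(0)| + sum_{|a_k|<R} log(R/|a_k|)
Step 1: f(0) = (-8) * (-8) * (-1) * (-2) = 128
Step 2: log|f(0)| = log|8| + log|8| + log|1| + log|2| = 4.852
Step 3: Zeros inside |z| < 7: 1, 2
Step 4: Jensen sum = log(7/1) + log(7/2) = 3.1987
Step 5: n(R) = number of terms in the Jensen sum = count of zeros inside |z| < 7 = 2

2


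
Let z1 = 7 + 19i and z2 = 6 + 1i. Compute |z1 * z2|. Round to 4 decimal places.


Step 1: |z1| = sqrt(7^2 + 19^2) = sqrt(410)
Step 2: |z2| = sqrt(6^2 + 1^2) = sqrt(37)
Step 3: |z1*z2| = |z1|*|z2| = sqrt(410) * sqrt(37) = sqrt(410 * 37) = sqrt(15170)
Step 4: = 123.1666

123.1666


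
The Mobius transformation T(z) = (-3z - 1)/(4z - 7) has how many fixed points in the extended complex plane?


Step 1: Fixed points satisfy T(z) = z
Step 2: 4z^2 - 4z + 1 = 0
Step 3: Discriminant = (-4)^2 - 4*4*1 = 0
Step 4: Number of fixed points = 1

1


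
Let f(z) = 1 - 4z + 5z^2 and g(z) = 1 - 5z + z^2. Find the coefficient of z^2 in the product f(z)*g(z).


Step 1: z^2 term in f*g comes from: (1)*(z^2) + (-4z)*(-5z) + (5z^2)*(1)
Step 2: = 1 + 20 + 5
Step 3: = 26

26


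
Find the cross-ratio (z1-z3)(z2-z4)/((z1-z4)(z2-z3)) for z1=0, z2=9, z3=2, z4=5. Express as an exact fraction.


Step 1: (z1-z3)(z2-z4) = (-2) * 4 = -8
Step 2: (z1-z4)(z2-z3) = (-5) * 7 = -35
Step 3: Cross-ratio = 8/35 = 8/35

8/35


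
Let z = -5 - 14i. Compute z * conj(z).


Step 1: conj(z) = -5 + 14i
Step 2: z * conj(z) = (-5)^2 + (-14)^2
Step 3: = 25 + 196 = 221

221


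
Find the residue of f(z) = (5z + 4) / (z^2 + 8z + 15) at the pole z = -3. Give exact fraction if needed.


Step 1: Q(z) = z^2 + 8z + 15 = (z + 3)(z + 5)
Step 2: Q'(z) = 2z + 8
Step 3: Q'(-3) = 2, P(-3) = -11
Step 4: Res = P(-3)/Q'(-3) = -11/2 = -11/2

-11/2


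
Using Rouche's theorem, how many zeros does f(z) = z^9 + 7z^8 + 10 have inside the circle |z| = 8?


Step 1: On |z| = 8 the three terms have sizes |z^9| = 8^9 = 134217728, |7z^8| = 7*8^8 = 117440512, |10| = 10
Step 2: The dominant term is g(z) = z^9; let h(z) = 7z^8 + 10 so f = g + h
Step 3: On |z| = 8: |g| = 134217728 and |h| <= 117440512 + 10 = 117440522
Step 4: Since 134217728 > 117440522, |h| < |g| on |z| = 8, so by Rouche f has the same number of zeros as g inside |z| < 8
Step 5: g(z) = z^9 has 9 zeros (all at the origin) inside |z| < 8. Answer = 9

9


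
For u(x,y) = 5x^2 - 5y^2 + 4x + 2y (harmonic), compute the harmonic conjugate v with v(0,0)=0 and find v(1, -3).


Step 1: v_x = -u_y = 10y - 2
Step 2: v_y = u_x = 10x + 4
Step 3: v = 10xy - 2x + 4y + C
Step 4: v(0,0) = 0 => C = 0
Step 5: v(1, -3) = -44

-44


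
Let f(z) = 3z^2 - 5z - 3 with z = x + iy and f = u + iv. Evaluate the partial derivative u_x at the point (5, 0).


Step 1: f(z) = 3(x+iy)^2 - 5(x+iy) - 3
Step 2: u = 3(x^2 - y^2) - 5x - 3
Step 3: u_x = 6x - 5
Step 4: At (5, 0): u_x = 30 - 5 = 25

25


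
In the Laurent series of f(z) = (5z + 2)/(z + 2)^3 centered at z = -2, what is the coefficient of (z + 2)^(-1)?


Step 1: Write the numerator in powers of (z + 2): 5z + 2 = 5(z + 2) + (5*(-2) + 2) = 5(z + 2) - 8
Step 2: Divide by (z + 2)^3: f(z) = -8(z + 2)^(-3) + 5(z + 2)^(-2)
Step 3: This finite sum is the Laurent series of f about z = -2.
Step 4: Only the powers -3 and -2 appear, so the coefficient of (z + 2)^(-1) = 0

0


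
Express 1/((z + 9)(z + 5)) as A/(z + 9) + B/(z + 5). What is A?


Step 1: Multiply both sides by (z + 9) and set z = -9
Step 2: A = 1 / (-9 + 5)
Step 3: A = 1 / (-4)
Step 4: A = -1/4

-1/4


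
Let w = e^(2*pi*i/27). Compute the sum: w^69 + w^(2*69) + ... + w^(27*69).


Step 1: The sum sum_{j=1}^{n} w^(k*j) equals n if n | k, else 0.
Step 2: Here n = 27, k = 69
Step 3: Does n divide k? 27 | 69 -> False
Step 4: Sum = 0

0


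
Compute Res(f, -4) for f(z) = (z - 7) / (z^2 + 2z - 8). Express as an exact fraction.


Step 1: Q(z) = z^2 + 2z - 8 = (z + 4)(z - 2)
Step 2: Q'(z) = 2z + 2
Step 3: Q'(-4) = -6, P(-4) = -11
Step 4: Res = P(-4)/Q'(-4) = -11/(-6) = 11/6

11/6


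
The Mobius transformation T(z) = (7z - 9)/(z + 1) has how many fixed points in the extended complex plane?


Step 1: Fixed points satisfy T(z) = z
Step 2: z^2 - 6z + 9 = 0
Step 3: Discriminant = (-6)^2 - 4*1*9 = 0
Step 4: Number of fixed points = 1

1


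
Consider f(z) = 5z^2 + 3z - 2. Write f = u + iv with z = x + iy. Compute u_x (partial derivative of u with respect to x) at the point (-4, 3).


Step 1: f(z) = 5(x+iy)^2 + 3(x+iy) - 2
Step 2: u = 5(x^2 - y^2) + 3x - 2
Step 3: u_x = 10x + 3
Step 4: At (-4, 3): u_x = -40 + 3 = -37

-37


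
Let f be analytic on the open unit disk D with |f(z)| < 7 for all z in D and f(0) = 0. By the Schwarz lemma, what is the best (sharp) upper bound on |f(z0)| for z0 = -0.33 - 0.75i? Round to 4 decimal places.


Step 1: g = f/7 maps D -> D with g(0) = 0, so by the Schwarz lemma |g(z)| <= |z|, i.e. |f(z)| <= 7|z|; this is sharp (f(z) = 7z).
Step 2: |z0|^2 = (-0.33)^2 + (-0.75)^2 = 0.6714
Step 3: |z0| = sqrt(0.6714) = 0.81939
Step 4: Best bound = 7 * |z0| = 7 * 0.81939 = 5.7357

5.7357


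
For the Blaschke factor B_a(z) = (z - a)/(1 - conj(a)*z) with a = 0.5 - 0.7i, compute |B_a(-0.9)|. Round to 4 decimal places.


Step 1: Numerator z0 - a = -0.9 - (0.5 - 0.7i) = -1.4 + 0.7i
Step 2: Denominator 1 - conj(a)*z0 = 1 - (0.5 + 0.7i)*(-0.9) = 1.45 + 0.63i
Step 3: |z0 - a|^2 = (-1.4)^2 + 0.7^2 = 2.45; |1 - conj(a)*z0|^2 = 1.45^2 + 0.63^2 = 2.4994
Step 4: |B_a(-0.9)| = sqrt(2.45 / 2.4994) = sqrt(0.980235)
Step 5: = 0.9901

0.9901


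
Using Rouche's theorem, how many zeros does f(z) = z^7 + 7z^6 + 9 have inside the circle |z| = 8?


Step 1: On |z| = 8 the three terms have sizes |z^7| = 8^7 = 2097152, |7z^6| = 7*8^6 = 1835008, |9| = 9
Step 2: The dominant term is g(z) = z^7; let h(z) = 7z^6 + 9 so f = g + h
Step 3: On |z| = 8: |g| = 2097152 and |h| <= 1835008 + 9 = 1835017
Step 4: Since 2097152 > 1835017, |h| < |g| on |z| = 8, so by Rouche f has the same number of zeros as g inside |z| < 8
Step 5: g(z) = z^7 has 7 zeros (all at the origin) inside |z| < 8. Answer = 7

7


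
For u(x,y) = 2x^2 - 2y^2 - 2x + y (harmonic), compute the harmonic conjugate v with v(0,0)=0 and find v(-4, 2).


Step 1: v_x = -u_y = 4y - 1
Step 2: v_y = u_x = 4x - 2
Step 3: v = 4xy - x - 2y + C
Step 4: v(0,0) = 0 => C = 0
Step 5: v(-4, 2) = -32

-32


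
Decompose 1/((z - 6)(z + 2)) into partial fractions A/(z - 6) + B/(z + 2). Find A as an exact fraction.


Step 1: Multiply both sides by (z - 6) and set z = 6
Step 2: A = 1 / (6 + 2)
Step 3: A = 1 / 8
Step 4: A = 1/8

1/8


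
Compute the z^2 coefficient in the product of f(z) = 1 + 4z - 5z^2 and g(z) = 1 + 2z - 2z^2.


Step 1: z^2 term in f*g comes from: (1)*(-2z^2) + (4z)*(2z) + (-5z^2)*(1)
Step 2: = -2 + 8 - 5
Step 3: = 1

1


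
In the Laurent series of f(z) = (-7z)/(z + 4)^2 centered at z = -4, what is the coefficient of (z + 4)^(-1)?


Step 1: Write the numerator in powers of (z + 4): -7z = -7(z + 4) + (-7*(-4) + 0) = -7(z + 4) + 28
Step 2: Divide by (z + 4)^2: f(z) = 28(z + 4)^(-2) - 7(z + 4)^(-1)
Step 3: This finite sum is the Laurent series of f about z = -4.
Step 4: Coefficient of (z + 4)^(-1) = coefficient of (z + 4) in the re-centred numerator = -7

-7


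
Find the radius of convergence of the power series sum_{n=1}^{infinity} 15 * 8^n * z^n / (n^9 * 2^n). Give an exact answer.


Step 1: General term a_n = 15 * 8^n / (n^9 * 2^n)
Step 2: By the root test, |a_n|^(1/n) = 15^(1/n) * 8 / (n^(9/n) * 2) -> 8/2 as n -> infinity (since 15^(1/n) -> 1 and n^(9/n) -> 1)
Step 3: R = 1/lim|a_n|^(1/n) = 2/8 = 1/4

1/4


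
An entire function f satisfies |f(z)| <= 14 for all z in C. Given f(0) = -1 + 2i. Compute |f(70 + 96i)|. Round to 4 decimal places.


Step 1: By Liouville's theorem, a bounded entire function is constant.
Step 2: f(z) = f(0) = -1 + 2i for all z.
Step 3: |f(w)| = |-1 + 2i| = sqrt(1 + 4)
Step 4: = 2.2361

2.2361


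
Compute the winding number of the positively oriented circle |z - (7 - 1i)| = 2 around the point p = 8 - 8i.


Step 1: Center c = (7, -1), radius = 2
Step 2: |p - c|^2 = 1^2 + (-7)^2 = 50
Step 3: r^2 = 4
Step 4: |p-c| > r so winding number = 0

0


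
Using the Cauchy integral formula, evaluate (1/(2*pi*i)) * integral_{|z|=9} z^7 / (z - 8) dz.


Step 1: f(z) = z^7, a = 8 is inside |z| = 9
Step 2: By Cauchy integral formula: (1/(2pi*i)) * integral = f(a)
Step 3: f(8) = 8^7 = 2097152

2097152


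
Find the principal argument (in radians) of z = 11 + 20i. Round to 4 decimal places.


Step 1: z = 11 + 20i
Step 2: arg(z) = atan2(20, 11)
Step 3: arg(z) = 1.068

1.068


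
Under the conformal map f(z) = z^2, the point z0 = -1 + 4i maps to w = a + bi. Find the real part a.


Step 1: z0 = -1 + 4i
Step 2: z0^2 = (-1)^2 - 4^2 - 8i
Step 3: real part = 1 - 16 = -15

-15


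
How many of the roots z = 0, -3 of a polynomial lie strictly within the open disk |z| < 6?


Step 1: Check each root:
  z = 0: |0| = 0 < 6
  z = -3: |-3| = 3 < 6
Step 2: Count = 2

2


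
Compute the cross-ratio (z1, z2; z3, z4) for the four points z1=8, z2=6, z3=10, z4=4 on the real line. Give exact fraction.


Step 1: (z1-z3)(z2-z4) = (-2) * 2 = -4
Step 2: (z1-z4)(z2-z3) = 4 * (-4) = -16
Step 3: Cross-ratio = 4/16 = 1/4

1/4


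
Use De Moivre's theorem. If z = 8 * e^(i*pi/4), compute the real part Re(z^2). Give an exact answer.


Step 1: By De Moivre's theorem, z^2 = 8^2 * e^(i*2*pi/4) = 64 * (cos(pi/2) + i*sin(pi/2))
Step 2: |z|^2 = 8^2 = 64
Step 3: The angle pi/2 already lies in [0, 2*pi)
Step 4: cos(pi/2) = 0
Step 5: Re(z^2) = 64 * 0 = 0

0


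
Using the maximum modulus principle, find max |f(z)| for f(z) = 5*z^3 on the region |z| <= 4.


Step 1: On |z| = 4, |f(z)| = 5 * |z|^3 = 5 * 4^3
Step 2: By maximum modulus principle, maximum is on boundary.
Step 3: Maximum = 5 * 64 = 320

320


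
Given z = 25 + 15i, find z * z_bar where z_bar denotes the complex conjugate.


Step 1: conj(z) = 25 - 15i
Step 2: z * conj(z) = 25^2 + 15^2
Step 3: = 625 + 225 = 850

850


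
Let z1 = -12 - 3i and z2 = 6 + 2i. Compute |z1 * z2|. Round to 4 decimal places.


Step 1: |z1| = sqrt((-12)^2 + (-3)^2) = sqrt(153)
Step 2: |z2| = sqrt(6^2 + 2^2) = sqrt(40)
Step 3: |z1*z2| = |z1|*|z2| = sqrt(153) * sqrt(40) = sqrt(153 * 40) = sqrt(6120)
Step 4: = 78.2304

78.2304


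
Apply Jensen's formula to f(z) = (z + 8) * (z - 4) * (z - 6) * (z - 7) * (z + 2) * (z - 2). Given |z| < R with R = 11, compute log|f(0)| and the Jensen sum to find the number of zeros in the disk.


Jensen's formula: (1/2pi)*integral log|f(Re^it)|dt = log|f(0)| + sum_{|a_k|<R} log(R/|a_k|)
Step 1: f(0) = 8 * (-4) * (-6) * (-7) * 2 * (-2) = 5376
Step 2: log|f(0)| = log|-8| + log|4| + log|6| + log|7| + log|-2| + log|2| = 8.5897
Step 3: Zeros inside |z| < 11: -8, 4, 6, 7, -2, 2
Step 4: Jensen sum = log(11/8) + log(11/4) + log(11/6) + log(11/7) + log(11/2) + log(11/2) = 5.7977
Step 5: n(R) = number of terms in the Jensen sum = count of zeros inside |z| < 11 = 6

6


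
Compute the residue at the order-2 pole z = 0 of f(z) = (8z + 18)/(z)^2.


Step 1: Pole of order 2 at z = 0
Step 2: Res = lim d/dz [(z)^2 * f(z)] as z -> 0
Step 3: (z)^2 * f(z) = 8z + 18
Step 4: d/dz[8z + 18] = 8

8


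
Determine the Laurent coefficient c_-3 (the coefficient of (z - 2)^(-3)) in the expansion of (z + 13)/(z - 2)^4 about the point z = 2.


Step 1: Write the numerator in powers of (z - 2): z + 13 = (z - 2) + (1*2 + 13) = (z - 2) + 15
Step 2: Divide by (z - 2)^4: f(z) = 15(z - 2)^(-4) + (z - 2)^(-3)
Step 3: This finite sum is the Laurent series of f about z = 2.
Step 4: Coefficient of (z - 2)^(-3) = coefficient of (z - 2) in the re-centred numerator = 1

1


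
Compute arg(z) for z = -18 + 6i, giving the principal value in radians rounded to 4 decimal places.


Step 1: z = -18 + 6i
Step 2: arg(z) = atan2(6, -18)
Step 3: arg(z) = 2.8198

2.8198


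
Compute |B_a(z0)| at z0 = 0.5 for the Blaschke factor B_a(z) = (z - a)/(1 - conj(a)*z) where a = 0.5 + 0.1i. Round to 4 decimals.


Step 1: Numerator z0 - a = 0.5 - (0.5 + 0.1i) = 0 - 0.1i
Step 2: Denominator 1 - conj(a)*z0 = 1 - (0.5 - 0.1i)*0.5 = 0.75 + 0.05i
Step 3: |z0 - a|^2 = 0^2 + (-0.1)^2 = 0.01; |1 - conj(a)*z0|^2 = 0.75^2 + 0.05^2 = 0.565
Step 4: |B_a(0.5)| = sqrt(0.01 / 0.565) = sqrt(0.017699)
Step 5: = 0.133

0.133


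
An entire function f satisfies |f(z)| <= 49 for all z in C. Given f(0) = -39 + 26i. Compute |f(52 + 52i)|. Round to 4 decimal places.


Step 1: By Liouville's theorem, a bounded entire function is constant.
Step 2: f(z) = f(0) = -39 + 26i for all z.
Step 3: |f(w)| = |-39 + 26i| = sqrt(1521 + 676)
Step 4: = 46.8722

46.8722


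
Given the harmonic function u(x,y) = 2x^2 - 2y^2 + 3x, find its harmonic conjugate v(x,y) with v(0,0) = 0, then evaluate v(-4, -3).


Step 1: v_x = -u_y = 4y + 0
Step 2: v_y = u_x = 4x + 3
Step 3: v = 4xy + 3y + C
Step 4: v(0,0) = 0 => C = 0
Step 5: v(-4, -3) = 39

39


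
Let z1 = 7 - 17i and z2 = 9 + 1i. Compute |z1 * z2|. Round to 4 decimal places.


Step 1: |z1| = sqrt(7^2 + (-17)^2) = sqrt(338)
Step 2: |z2| = sqrt(9^2 + 1^2) = sqrt(82)
Step 3: |z1*z2| = |z1|*|z2| = sqrt(338) * sqrt(82) = sqrt(338 * 82) = sqrt(27716)
Step 4: = 166.4812

166.4812


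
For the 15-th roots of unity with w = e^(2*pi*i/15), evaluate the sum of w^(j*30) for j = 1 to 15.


Step 1: The sum sum_{j=1}^{n} w^(k*j) equals n if n | k, else 0.
Step 2: Here n = 15, k = 30
Step 3: Does n divide k? 15 | 30 -> True
Step 4: Sum = 15

15


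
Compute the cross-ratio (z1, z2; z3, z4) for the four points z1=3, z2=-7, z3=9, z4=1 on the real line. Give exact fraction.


Step 1: (z1-z3)(z2-z4) = (-6) * (-8) = 48
Step 2: (z1-z4)(z2-z3) = 2 * (-16) = -32
Step 3: Cross-ratio = -48/32 = -3/2

-3/2


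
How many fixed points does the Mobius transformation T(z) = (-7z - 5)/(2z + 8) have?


Step 1: Fixed points satisfy T(z) = z
Step 2: 2z^2 + 15z + 5 = 0
Step 3: Discriminant = 15^2 - 4*2*5 = 185
Step 4: Number of fixed points = 2

2


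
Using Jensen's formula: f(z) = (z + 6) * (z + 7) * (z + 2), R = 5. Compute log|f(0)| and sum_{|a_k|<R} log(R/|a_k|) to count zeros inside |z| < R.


Jensen's formula: (1/2pi)*integral log|f(Re^it)|dt = log|f(0)| + sum_{|a_k|<R} log(R/|a_k|)
Step 1: f(0) = 6 * 7 * 2 = 84
Step 2: log|f(0)| = log|-6| + log|-7| + log|-2| = 4.4308
Step 3: Zeros inside |z| < 5: -2
Step 4: Jensen sum = log(5/2) = 0.9163
Step 5: n(R) = number of terms in the Jensen sum = count of zeros inside |z| < 5 = 1

1


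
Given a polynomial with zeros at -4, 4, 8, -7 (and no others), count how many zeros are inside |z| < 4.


Step 1: Check each root:
  z = -4: |-4| = 4 >= 4
  z = 4: |4| = 4 >= 4
  z = 8: |8| = 8 >= 4
  z = -7: |-7| = 7 >= 4
Step 2: Count = 0

0


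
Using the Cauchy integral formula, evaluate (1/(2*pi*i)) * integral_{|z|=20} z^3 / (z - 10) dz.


Step 1: f(z) = z^3, a = 10 is inside |z| = 20
Step 2: By Cauchy integral formula: (1/(2pi*i)) * integral = f(a)
Step 3: f(10) = 10^3 = 1000

1000


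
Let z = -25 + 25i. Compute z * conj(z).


Step 1: conj(z) = -25 - 25i
Step 2: z * conj(z) = (-25)^2 + 25^2
Step 3: = 625 + 625 = 1250

1250


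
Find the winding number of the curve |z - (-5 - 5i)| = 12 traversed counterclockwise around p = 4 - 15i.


Step 1: Center c = (-5, -5), radius = 12
Step 2: |p - c|^2 = 9^2 + (-10)^2 = 181
Step 3: r^2 = 144
Step 4: |p-c| > r so winding number = 0

0


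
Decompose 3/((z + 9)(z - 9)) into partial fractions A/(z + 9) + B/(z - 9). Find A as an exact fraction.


Step 1: Multiply both sides by (z + 9) and set z = -9
Step 2: A = 3 / (-9 - 9)
Step 3: A = 3 / (-18)
Step 4: A = -1/6

-1/6


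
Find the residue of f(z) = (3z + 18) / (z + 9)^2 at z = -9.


Step 1: Pole of order 2 at z = -9
Step 2: Res = lim d/dz [(z + 9)^2 * f(z)] as z -> -9
Step 3: (z + 9)^2 * f(z) = 3z + 18
Step 4: d/dz[3z + 18] = 3

3


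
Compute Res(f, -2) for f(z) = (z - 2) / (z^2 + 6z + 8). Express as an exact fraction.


Step 1: Q(z) = z^2 + 6z + 8 = (z + 2)(z + 4)
Step 2: Q'(z) = 2z + 6
Step 3: Q'(-2) = 2, P(-2) = -4
Step 4: Res = P(-2)/Q'(-2) = -4/2 = -2

-2


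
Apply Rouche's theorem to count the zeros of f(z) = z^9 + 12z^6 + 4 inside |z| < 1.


Step 1: On |z| = 1 the three terms have sizes |z^9| = 1^9 = 1, |12z^6| = 12*1^6 = 12, |4| = 4
Step 2: The dominant term is g(z) = 12z^6; let h(z) = z^9 + 4 so f = g + h
Step 3: On |z| = 1: |g| = 12 and |h| <= 1 + 4 = 5
Step 4: Since 12 > 5, |h| < |g| on |z| = 1, so by Rouche f has the same number of zeros as g inside |z| < 1
Step 5: g(z) = 12z^6 has 6 zeros (at the origin, multiplicity 6) inside |z| < 1. Answer = 6

6


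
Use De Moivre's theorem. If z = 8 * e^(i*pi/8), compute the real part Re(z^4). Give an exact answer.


Step 1: By De Moivre's theorem, z^4 = 8^4 * e^(i*4*pi/8) = 4096 * (cos(pi/2) + i*sin(pi/2))
Step 2: |z|^4 = 8^4 = 4096
Step 3: The angle pi/2 already lies in [0, 2*pi)
Step 4: cos(pi/2) = 0
Step 5: Re(z^4) = 4096 * 0 = 0

0


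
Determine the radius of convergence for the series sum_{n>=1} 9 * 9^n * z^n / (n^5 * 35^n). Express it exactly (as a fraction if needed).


Step 1: General term a_n = 9 * 9^n / (n^5 * 35^n)
Step 2: By the root test, |a_n|^(1/n) = 9^(1/n) * 9 / (n^(5/n) * 35) -> 9/35 as n -> infinity (since 9^(1/n) -> 1 and n^(5/n) -> 1)
Step 3: R = 1/lim|a_n|^(1/n) = 35/9

35/9


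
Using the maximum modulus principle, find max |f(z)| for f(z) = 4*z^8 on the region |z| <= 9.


Step 1: On |z| = 9, |f(z)| = 4 * |z|^8 = 4 * 9^8
Step 2: By maximum modulus principle, maximum is on boundary.
Step 3: Maximum = 4 * 43046721 = 172186884

172186884


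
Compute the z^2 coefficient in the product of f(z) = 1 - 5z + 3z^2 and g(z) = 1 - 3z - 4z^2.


Step 1: z^2 term in f*g comes from: (1)*(-4z^2) + (-5z)*(-3z) + (3z^2)*(1)
Step 2: = -4 + 15 + 3
Step 3: = 14

14


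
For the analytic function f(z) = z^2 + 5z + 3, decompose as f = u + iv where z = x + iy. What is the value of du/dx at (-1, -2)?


Step 1: f(z) = (x+iy)^2 + 5(x+iy) + 3
Step 2: u = (x^2 - y^2) + 5x + 3
Step 3: u_x = 2x + 5
Step 4: At (-1, -2): u_x = -2 + 5 = 3

3


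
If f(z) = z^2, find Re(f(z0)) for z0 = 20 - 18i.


Step 1: z0 = 20 - 18i
Step 2: z0^2 = 20^2 - (-18)^2 - 720i
Step 3: real part = 400 - 324 = 76

76


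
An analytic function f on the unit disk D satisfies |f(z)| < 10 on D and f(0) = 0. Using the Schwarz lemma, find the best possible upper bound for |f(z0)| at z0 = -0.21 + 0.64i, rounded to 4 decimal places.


Step 1: g = f/10 maps D -> D with g(0) = 0, so by the Schwarz lemma |g(z)| <= |z|, i.e. |f(z)| <= 10|z|; this is sharp (f(z) = 10z).
Step 2: |z0|^2 = (-0.21)^2 + 0.64^2 = 0.4537
Step 3: |z0| = sqrt(0.4537) = 0.673573
Step 4: Best bound = 10 * |z0| = 10 * 0.673573 = 6.7357

6.7357


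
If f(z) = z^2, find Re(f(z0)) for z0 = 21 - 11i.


Step 1: z0 = 21 - 11i
Step 2: z0^2 = 21^2 - (-11)^2 - 462i
Step 3: real part = 441 - 121 = 320

320


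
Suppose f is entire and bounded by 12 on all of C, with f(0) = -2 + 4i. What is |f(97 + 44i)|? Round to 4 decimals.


Step 1: By Liouville's theorem, a bounded entire function is constant.
Step 2: f(z) = f(0) = -2 + 4i for all z.
Step 3: |f(w)| = |-2 + 4i| = sqrt(4 + 16)
Step 4: = 4.4721

4.4721


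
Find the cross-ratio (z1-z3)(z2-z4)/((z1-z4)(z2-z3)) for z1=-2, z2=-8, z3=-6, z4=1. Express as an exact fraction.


Step 1: (z1-z3)(z2-z4) = 4 * (-9) = -36
Step 2: (z1-z4)(z2-z3) = (-3) * (-2) = 6
Step 3: Cross-ratio = -36/6 = -6

-6


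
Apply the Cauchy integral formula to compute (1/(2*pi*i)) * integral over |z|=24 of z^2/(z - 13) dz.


Step 1: f(z) = z^2, a = 13 is inside |z| = 24
Step 2: By Cauchy integral formula: (1/(2pi*i)) * integral = f(a)
Step 3: f(13) = 13^2 = 169

169


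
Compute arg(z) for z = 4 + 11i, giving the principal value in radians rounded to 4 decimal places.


Step 1: z = 4 + 11i
Step 2: arg(z) = atan2(11, 4)
Step 3: arg(z) = 1.222

1.222


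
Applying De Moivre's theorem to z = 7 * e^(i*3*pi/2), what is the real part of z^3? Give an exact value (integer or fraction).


Step 1: By De Moivre's theorem, z^3 = 7^3 * e^(i*3*3*pi/2) = 343 * (cos(9*pi/2) + i*sin(9*pi/2))
Step 2: |z|^3 = 7^3 = 343
Step 3: Reduce the angle mod 2*pi: 9*pi/2 - 4*pi = pi/2
Step 4: cos(pi/2) = 0
Step 5: Re(z^3) = 343 * 0 = 0

0


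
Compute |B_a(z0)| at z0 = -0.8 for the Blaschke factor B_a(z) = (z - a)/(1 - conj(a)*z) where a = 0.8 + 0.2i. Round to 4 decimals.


Step 1: Numerator z0 - a = -0.8 - (0.8 + 0.2i) = -1.6 - 0.2i
Step 2: Denominator 1 - conj(a)*z0 = 1 - (0.8 - 0.2i)*(-0.8) = 1.64 - 0.16i
Step 3: |z0 - a|^2 = (-1.6)^2 + (-0.2)^2 = 2.6; |1 - conj(a)*z0|^2 = 1.64^2 + (-0.16)^2 = 2.7152
Step 4: |B_a(-0.8)| = sqrt(2.6 / 2.7152) = sqrt(0.957572)
Step 5: = 0.9786

0.9786


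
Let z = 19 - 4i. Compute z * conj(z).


Step 1: conj(z) = 19 + 4i
Step 2: z * conj(z) = 19^2 + (-4)^2
Step 3: = 361 + 16 = 377

377


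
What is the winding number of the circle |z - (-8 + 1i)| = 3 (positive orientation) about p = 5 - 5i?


Step 1: Center c = (-8, 1), radius = 3
Step 2: |p - c|^2 = 13^2 + (-6)^2 = 205
Step 3: r^2 = 9
Step 4: |p-c| > r so winding number = 0

0


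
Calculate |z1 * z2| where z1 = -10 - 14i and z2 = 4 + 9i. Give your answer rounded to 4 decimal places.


Step 1: |z1| = sqrt((-10)^2 + (-14)^2) = sqrt(296)
Step 2: |z2| = sqrt(4^2 + 9^2) = sqrt(97)
Step 3: |z1*z2| = |z1|*|z2| = sqrt(296) * sqrt(97) = sqrt(296 * 97) = sqrt(28712)
Step 4: = 169.4462

169.4462


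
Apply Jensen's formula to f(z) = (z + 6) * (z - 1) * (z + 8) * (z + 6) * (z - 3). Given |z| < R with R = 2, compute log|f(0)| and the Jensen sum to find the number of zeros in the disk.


Jensen's formula: (1/2pi)*integral log|f(Re^it)|dt = log|f(0)| + sum_{|a_k|<R} log(R/|a_k|)
Step 1: f(0) = 6 * (-1) * 8 * 6 * (-3) = 864
Step 2: log|f(0)| = log|-6| + log|1| + log|-8| + log|-6| + log|3| = 6.7616
Step 3: Zeros inside |z| < 2: 1
Step 4: Jensen sum = log(2/1) = 0.6931
Step 5: n(R) = number of terms in the Jensen sum = count of zeros inside |z| < 2 = 1

1


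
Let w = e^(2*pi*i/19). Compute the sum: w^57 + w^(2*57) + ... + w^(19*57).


Step 1: The sum sum_{j=1}^{n} w^(k*j) equals n if n | k, else 0.
Step 2: Here n = 19, k = 57
Step 3: Does n divide k? 19 | 57 -> True
Step 4: Sum = 19

19


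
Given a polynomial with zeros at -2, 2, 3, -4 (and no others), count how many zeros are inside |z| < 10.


Step 1: Check each root:
  z = -2: |-2| = 2 < 10
  z = 2: |2| = 2 < 10
  z = 3: |3| = 3 < 10
  z = -4: |-4| = 4 < 10
Step 2: Count = 4

4


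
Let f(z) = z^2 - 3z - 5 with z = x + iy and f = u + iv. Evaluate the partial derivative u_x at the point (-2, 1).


Step 1: f(z) = (x+iy)^2 - 3(x+iy) - 5
Step 2: u = (x^2 - y^2) - 3x - 5
Step 3: u_x = 2x - 3
Step 4: At (-2, 1): u_x = -4 - 3 = -7

-7


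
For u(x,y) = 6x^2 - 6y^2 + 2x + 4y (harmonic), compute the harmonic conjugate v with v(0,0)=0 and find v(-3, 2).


Step 1: v_x = -u_y = 12y - 4
Step 2: v_y = u_x = 12x + 2
Step 3: v = 12xy - 4x + 2y + C
Step 4: v(0,0) = 0 => C = 0
Step 5: v(-3, 2) = -56

-56


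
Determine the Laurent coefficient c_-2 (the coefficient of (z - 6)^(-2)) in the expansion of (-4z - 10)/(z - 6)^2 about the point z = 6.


Step 1: Write the numerator in powers of (z - 6): -4z - 10 = -4(z - 6) + (-4*6 - 10) = -4(z - 6) - 34
Step 2: Divide by (z - 6)^2: f(z) = -34(z - 6)^(-2) - 4(z - 6)^(-1)
Step 3: This finite sum is the Laurent series of f about z = 6.
Step 4: Coefficient of (z - 6)^(-2) = -4*6 - 10 = -34

-34


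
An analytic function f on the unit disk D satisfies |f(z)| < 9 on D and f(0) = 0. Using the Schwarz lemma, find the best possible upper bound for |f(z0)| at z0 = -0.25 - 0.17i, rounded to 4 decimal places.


Step 1: g = f/9 maps D -> D with g(0) = 0, so by the Schwarz lemma |g(z)| <= |z|, i.e. |f(z)| <= 9|z|; this is sharp (f(z) = 9z).
Step 2: |z0|^2 = (-0.25)^2 + (-0.17)^2 = 0.0914
Step 3: |z0| = sqrt(0.0914) = 0.302324
Step 4: Best bound = 9 * |z0| = 9 * 0.302324 = 2.7209

2.7209


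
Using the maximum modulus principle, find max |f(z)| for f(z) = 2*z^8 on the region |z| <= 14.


Step 1: On |z| = 14, |f(z)| = 2 * |z|^8 = 2 * 14^8
Step 2: By maximum modulus principle, maximum is on boundary.
Step 3: Maximum = 2 * 1475789056 = 2951578112

2951578112


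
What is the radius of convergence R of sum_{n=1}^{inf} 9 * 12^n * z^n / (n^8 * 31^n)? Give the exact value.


Step 1: General term a_n = 9 * 12^n / (n^8 * 31^n)
Step 2: By the root test, |a_n|^(1/n) = 9^(1/n) * 12 / (n^(8/n) * 31) -> 12/31 as n -> infinity (since 9^(1/n) -> 1 and n^(8/n) -> 1)
Step 3: R = 1/lim|a_n|^(1/n) = 31/12

31/12


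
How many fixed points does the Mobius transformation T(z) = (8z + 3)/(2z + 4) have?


Step 1: Fixed points satisfy T(z) = z
Step 2: 2z^2 - 4z - 3 = 0
Step 3: Discriminant = (-4)^2 - 4*2*(-3) = 40
Step 4: Number of fixed points = 2

2


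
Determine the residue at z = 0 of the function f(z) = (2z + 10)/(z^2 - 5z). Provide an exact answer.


Step 1: Q(z) = z^2 - 5z = (z)(z - 5)
Step 2: Q'(z) = 2z - 5
Step 3: Q'(0) = -5, P(0) = 10
Step 4: Res = P(0)/Q'(0) = 10/(-5) = -2

-2


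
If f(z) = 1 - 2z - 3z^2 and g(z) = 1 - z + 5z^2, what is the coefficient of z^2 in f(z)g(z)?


Step 1: z^2 term in f*g comes from: (1)*(5z^2) + (-2z)*(-z) + (-3z^2)*(1)
Step 2: = 5 + 2 - 3
Step 3: = 4

4


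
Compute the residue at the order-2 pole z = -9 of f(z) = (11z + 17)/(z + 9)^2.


Step 1: Pole of order 2 at z = -9
Step 2: Res = lim d/dz [(z + 9)^2 * f(z)] as z -> -9
Step 3: (z + 9)^2 * f(z) = 11z + 17
Step 4: d/dz[11z + 17] = 11

11


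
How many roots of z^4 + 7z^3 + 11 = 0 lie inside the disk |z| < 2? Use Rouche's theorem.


Step 1: On |z| = 2 the three terms have sizes |z^4| = 2^4 = 16, |7z^3| = 7*2^3 = 56, |11| = 11
Step 2: The dominant term is g(z) = 7z^3; let h(z) = z^4 + 11 so f = g + h
Step 3: On |z| = 2: |g| = 56 and |h| <= 16 + 11 = 27
Step 4: Since 56 > 27, |h| < |g| on |z| = 2, so by Rouche f has the same number of zeros as g inside |z| < 2
Step 5: g(z) = 7z^3 has 3 zeros (at the origin, multiplicity 3) inside |z| < 2. Answer = 3

3


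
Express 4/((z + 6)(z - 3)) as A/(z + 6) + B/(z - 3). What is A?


Step 1: Multiply both sides by (z + 6) and set z = -6
Step 2: A = 4 / (-6 - 3)
Step 3: A = 4 / (-9)
Step 4: A = -4/9

-4/9


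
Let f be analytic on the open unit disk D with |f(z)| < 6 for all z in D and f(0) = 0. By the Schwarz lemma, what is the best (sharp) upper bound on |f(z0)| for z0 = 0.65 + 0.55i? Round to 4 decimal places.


Step 1: g = f/6 maps D -> D with g(0) = 0, so by the Schwarz lemma |g(z)| <= |z|, i.e. |f(z)| <= 6|z|; this is sharp (f(z) = 6z).
Step 2: |z0|^2 = 0.65^2 + 0.55^2 = 0.725
Step 3: |z0| = sqrt(0.725) = 0.851469
Step 4: Best bound = 6 * |z0| = 6 * 0.851469 = 5.1088

5.1088


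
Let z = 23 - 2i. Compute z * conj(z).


Step 1: conj(z) = 23 + 2i
Step 2: z * conj(z) = 23^2 + (-2)^2
Step 3: = 529 + 4 = 533

533


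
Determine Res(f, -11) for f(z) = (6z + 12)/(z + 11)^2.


Step 1: Pole of order 2 at z = -11
Step 2: Res = lim d/dz [(z + 11)^2 * f(z)] as z -> -11
Step 3: (z + 11)^2 * f(z) = 6z + 12
Step 4: d/dz[6z + 12] = 6

6


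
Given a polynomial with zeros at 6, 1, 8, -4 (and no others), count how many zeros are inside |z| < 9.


Step 1: Check each root:
  z = 6: |6| = 6 < 9
  z = 1: |1| = 1 < 9
  z = 8: |8| = 8 < 9
  z = -4: |-4| = 4 < 9
Step 2: Count = 4

4


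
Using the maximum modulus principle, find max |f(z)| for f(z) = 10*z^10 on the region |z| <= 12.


Step 1: On |z| = 12, |f(z)| = 10 * |z|^10 = 10 * 12^10
Step 2: By maximum modulus principle, maximum is on boundary.
Step 3: Maximum = 10 * 61917364224 = 619173642240

619173642240


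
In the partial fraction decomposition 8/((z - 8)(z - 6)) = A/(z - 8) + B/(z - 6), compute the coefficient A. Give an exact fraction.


Step 1: Multiply both sides by (z - 8) and set z = 8
Step 2: A = 8 / (8 - 6)
Step 3: A = 8 / 2
Step 4: A = 4

4


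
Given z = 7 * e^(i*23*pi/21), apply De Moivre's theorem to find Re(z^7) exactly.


Step 1: By De Moivre's theorem, z^7 = 7^7 * e^(i*7*23*pi/21) = 823543 * (cos(23*pi/3) + i*sin(23*pi/3))
Step 2: |z|^7 = 7^7 = 823543
Step 3: Reduce the angle mod 2*pi: 23*pi/3 - 6*pi = 5*pi/3
Step 4: cos(5*pi/3) = 1/2
Step 5: Re(z^7) = 823543 * 1/2 = 823543/2

823543/2


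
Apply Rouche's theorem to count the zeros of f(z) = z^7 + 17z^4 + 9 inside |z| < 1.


Step 1: On |z| = 1 the three terms have sizes |z^7| = 1^7 = 1, |17z^4| = 17*1^4 = 17, |9| = 9
Step 2: The dominant term is g(z) = 17z^4; let h(z) = z^7 + 9 so f = g + h
Step 3: On |z| = 1: |g| = 17 and |h| <= 1 + 9 = 10
Step 4: Since 17 > 10, |h| < |g| on |z| = 1, so by Rouche f has the same number of zeros as g inside |z| < 1
Step 5: g(z) = 17z^4 has 4 zeros (at the origin, multiplicity 4) inside |z| < 1. Answer = 4

4


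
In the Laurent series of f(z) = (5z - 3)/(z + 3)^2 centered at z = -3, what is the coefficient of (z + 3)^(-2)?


Step 1: Write the numerator in powers of (z + 3): 5z - 3 = 5(z + 3) + (5*(-3) - 3) = 5(z + 3) - 18
Step 2: Divide by (z + 3)^2: f(z) = -18(z + 3)^(-2) + 5(z + 3)^(-1)
Step 3: This finite sum is the Laurent series of f about z = -3.
Step 4: Coefficient of (z + 3)^(-2) = 5*(-3) - 3 = -18

-18


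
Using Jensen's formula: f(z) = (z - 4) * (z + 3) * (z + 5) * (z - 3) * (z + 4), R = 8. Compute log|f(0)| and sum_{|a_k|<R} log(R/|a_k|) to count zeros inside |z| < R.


Jensen's formula: (1/2pi)*integral log|f(Re^it)|dt = log|f(0)| + sum_{|a_k|<R} log(R/|a_k|)
Step 1: f(0) = (-4) * 3 * 5 * (-3) * 4 = 720
Step 2: log|f(0)| = log|4| + log|-3| + log|-5| + log|3| + log|-4| = 6.5793
Step 3: Zeros inside |z| < 8: 4, -3, -5, 3, -4
Step 4: Jensen sum = log(8/4) + log(8/3) + log(8/5) + log(8/3) + log(8/4) = 3.818
Step 5: n(R) = number of terms in the Jensen sum = count of zeros inside |z| < 8 = 5

5


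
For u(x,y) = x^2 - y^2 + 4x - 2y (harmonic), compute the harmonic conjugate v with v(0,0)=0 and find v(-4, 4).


Step 1: v_x = -u_y = 2y + 2
Step 2: v_y = u_x = 2x + 4
Step 3: v = 2xy + 2x + 4y + C
Step 4: v(0,0) = 0 => C = 0
Step 5: v(-4, 4) = -24

-24


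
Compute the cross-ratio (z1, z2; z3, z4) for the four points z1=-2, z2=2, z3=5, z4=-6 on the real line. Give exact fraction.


Step 1: (z1-z3)(z2-z4) = (-7) * 8 = -56
Step 2: (z1-z4)(z2-z3) = 4 * (-3) = -12
Step 3: Cross-ratio = 56/12 = 14/3

14/3


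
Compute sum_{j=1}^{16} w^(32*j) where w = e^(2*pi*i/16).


Step 1: The sum sum_{j=1}^{n} w^(k*j) equals n if n | k, else 0.
Step 2: Here n = 16, k = 32
Step 3: Does n divide k? 16 | 32 -> True
Step 4: Sum = 16

16


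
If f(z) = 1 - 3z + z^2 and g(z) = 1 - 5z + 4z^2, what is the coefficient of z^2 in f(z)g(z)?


Step 1: z^2 term in f*g comes from: (1)*(4z^2) + (-3z)*(-5z) + (z^2)*(1)
Step 2: = 4 + 15 + 1
Step 3: = 20

20


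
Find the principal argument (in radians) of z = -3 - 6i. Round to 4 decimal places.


Step 1: z = -3 - 6i
Step 2: arg(z) = atan2(-6, -3)
Step 3: arg(z) = -2.0344

-2.0344


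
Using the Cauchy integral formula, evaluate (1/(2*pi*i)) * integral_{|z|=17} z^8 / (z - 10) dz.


Step 1: f(z) = z^8, a = 10 is inside |z| = 17
Step 2: By Cauchy integral formula: (1/(2pi*i)) * integral = f(a)
Step 3: f(10) = 10^8 = 100000000

100000000


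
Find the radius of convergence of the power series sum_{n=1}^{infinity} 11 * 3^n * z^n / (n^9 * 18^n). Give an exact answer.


Step 1: General term a_n = 11 * 3^n / (n^9 * 18^n)
Step 2: By the root test, |a_n|^(1/n) = 11^(1/n) * 3 / (n^(9/n) * 18) -> 3/18 as n -> infinity (since 11^(1/n) -> 1 and n^(9/n) -> 1)
Step 3: R = 1/lim|a_n|^(1/n) = 18/3 = 6

6


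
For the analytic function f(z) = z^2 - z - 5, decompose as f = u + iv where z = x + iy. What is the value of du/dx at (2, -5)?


Step 1: f(z) = (x+iy)^2 - (x+iy) - 5
Step 2: u = (x^2 - y^2) - x - 5
Step 3: u_x = 2x - 1
Step 4: At (2, -5): u_x = 4 - 1 = 3

3


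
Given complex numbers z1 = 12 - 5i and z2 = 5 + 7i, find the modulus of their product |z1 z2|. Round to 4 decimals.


Step 1: |z1| = sqrt(12^2 + (-5)^2) = sqrt(169)
Step 2: |z2| = sqrt(5^2 + 7^2) = sqrt(74)
Step 3: |z1*z2| = |z1|*|z2| = sqrt(169) * sqrt(74) = sqrt(169 * 74) = sqrt(12506)
Step 4: = 111.8302

111.8302


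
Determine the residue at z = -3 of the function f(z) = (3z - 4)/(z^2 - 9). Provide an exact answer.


Step 1: Q(z) = z^2 - 9 = (z + 3)(z - 3)
Step 2: Q'(z) = 2z
Step 3: Q'(-3) = -6, P(-3) = -13
Step 4: Res = P(-3)/Q'(-3) = -13/(-6) = 13/6

13/6


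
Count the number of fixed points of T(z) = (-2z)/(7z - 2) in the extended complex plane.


Step 1: Fixed points satisfy T(z) = z
Step 2: 7z^2 = 0
Step 3: Discriminant = 0^2 - 4*7*0 = 0
Step 4: Number of fixed points = 1

1


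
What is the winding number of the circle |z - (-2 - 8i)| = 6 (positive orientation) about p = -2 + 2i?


Step 1: Center c = (-2, -8), radius = 6
Step 2: |p - c|^2 = 0^2 + 10^2 = 100
Step 3: r^2 = 36
Step 4: |p-c| > r so winding number = 0

0


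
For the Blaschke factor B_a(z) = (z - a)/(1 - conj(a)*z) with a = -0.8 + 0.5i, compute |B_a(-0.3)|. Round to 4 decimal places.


Step 1: Numerator z0 - a = -0.3 - (-0.8 + 0.5i) = 0.5 - 0.5i
Step 2: Denominator 1 - conj(a)*z0 = 1 - (-0.8 - 0.5i)*(-0.3) = 0.76 - 0.15i
Step 3: |z0 - a|^2 = 0.5^2 + (-0.5)^2 = 0.5; |1 - conj(a)*z0|^2 = 0.76^2 + (-0.15)^2 = 0.6001
Step 4: |B_a(-0.3)| = sqrt(0.5 / 0.6001) = sqrt(0.833194)
Step 5: = 0.9128

0.9128


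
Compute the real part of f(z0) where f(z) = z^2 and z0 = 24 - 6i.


Step 1: z0 = 24 - 6i
Step 2: z0^2 = 24^2 - (-6)^2 - 288i
Step 3: real part = 576 - 36 = 540

540


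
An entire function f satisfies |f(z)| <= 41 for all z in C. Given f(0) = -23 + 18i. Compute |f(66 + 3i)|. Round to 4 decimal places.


Step 1: By Liouville's theorem, a bounded entire function is constant.
Step 2: f(z) = f(0) = -23 + 18i for all z.
Step 3: |f(w)| = |-23 + 18i| = sqrt(529 + 324)
Step 4: = 29.2062

29.2062


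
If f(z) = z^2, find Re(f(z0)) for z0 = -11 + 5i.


Step 1: z0 = -11 + 5i
Step 2: z0^2 = (-11)^2 - 5^2 - 110i
Step 3: real part = 121 - 25 = 96

96


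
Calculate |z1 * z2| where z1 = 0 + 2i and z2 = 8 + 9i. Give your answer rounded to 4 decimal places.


Step 1: |z1| = sqrt(0^2 + 2^2) = sqrt(4)
Step 2: |z2| = sqrt(8^2 + 9^2) = sqrt(145)
Step 3: |z1*z2| = |z1|*|z2| = sqrt(4) * sqrt(145) = sqrt(4 * 145) = sqrt(580)
Step 4: = 24.0832

24.0832


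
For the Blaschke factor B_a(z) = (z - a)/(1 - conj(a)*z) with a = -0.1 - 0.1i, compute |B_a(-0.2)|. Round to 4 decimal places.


Step 1: Numerator z0 - a = -0.2 - (-0.1 - 0.1i) = -0.1 + 0.1i
Step 2: Denominator 1 - conj(a)*z0 = 1 - (-0.1 + 0.1i)*(-0.2) = 0.98 + 0.02i
Step 3: |z0 - a|^2 = (-0.1)^2 + 0.1^2 = 0.02; |1 - conj(a)*z0|^2 = 0.98^2 + 0.02^2 = 0.9608
Step 4: |B_a(-0.2)| = sqrt(0.02 / 0.9608) = sqrt(0.020816)
Step 5: = 0.1443

0.1443


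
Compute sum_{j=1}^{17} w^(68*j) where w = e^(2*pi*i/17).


Step 1: The sum sum_{j=1}^{n} w^(k*j) equals n if n | k, else 0.
Step 2: Here n = 17, k = 68
Step 3: Does n divide k? 17 | 68 -> True
Step 4: Sum = 17

17


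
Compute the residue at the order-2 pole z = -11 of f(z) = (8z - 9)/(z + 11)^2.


Step 1: Pole of order 2 at z = -11
Step 2: Res = lim d/dz [(z + 11)^2 * f(z)] as z -> -11
Step 3: (z + 11)^2 * f(z) = 8z - 9
Step 4: d/dz[8z - 9] = 8

8


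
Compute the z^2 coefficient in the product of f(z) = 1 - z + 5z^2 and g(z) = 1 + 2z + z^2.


Step 1: z^2 term in f*g comes from: (1)*(z^2) + (-z)*(2z) + (5z^2)*(1)
Step 2: = 1 - 2 + 5
Step 3: = 4

4


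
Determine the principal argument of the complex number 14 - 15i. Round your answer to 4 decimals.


Step 1: z = 14 - 15i
Step 2: arg(z) = atan2(-15, 14)
Step 3: arg(z) = -0.8199

-0.8199


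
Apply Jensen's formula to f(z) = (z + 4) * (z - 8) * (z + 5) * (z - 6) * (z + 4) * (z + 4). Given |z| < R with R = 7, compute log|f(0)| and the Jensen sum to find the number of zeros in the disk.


Jensen's formula: (1/2pi)*integral log|f(Re^it)|dt = log|f(0)| + sum_{|a_k|<R} log(R/|a_k|)
Step 1: f(0) = 4 * (-8) * 5 * (-6) * 4 * 4 = 15360
Step 2: log|f(0)| = log|-4| + log|8| + log|-5| + log|6| + log|-4| + log|-4| = 9.6395
Step 3: Zeros inside |z| < 7: -4, -5, 6, -4, -4
Step 4: Jensen sum = log(7/4) + log(7/5) + log(7/6) + log(7/4) + log(7/4) = 2.1695
Step 5: n(R) = number of terms in the Jensen sum = count of zeros inside |z| < 7 = 5

5
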